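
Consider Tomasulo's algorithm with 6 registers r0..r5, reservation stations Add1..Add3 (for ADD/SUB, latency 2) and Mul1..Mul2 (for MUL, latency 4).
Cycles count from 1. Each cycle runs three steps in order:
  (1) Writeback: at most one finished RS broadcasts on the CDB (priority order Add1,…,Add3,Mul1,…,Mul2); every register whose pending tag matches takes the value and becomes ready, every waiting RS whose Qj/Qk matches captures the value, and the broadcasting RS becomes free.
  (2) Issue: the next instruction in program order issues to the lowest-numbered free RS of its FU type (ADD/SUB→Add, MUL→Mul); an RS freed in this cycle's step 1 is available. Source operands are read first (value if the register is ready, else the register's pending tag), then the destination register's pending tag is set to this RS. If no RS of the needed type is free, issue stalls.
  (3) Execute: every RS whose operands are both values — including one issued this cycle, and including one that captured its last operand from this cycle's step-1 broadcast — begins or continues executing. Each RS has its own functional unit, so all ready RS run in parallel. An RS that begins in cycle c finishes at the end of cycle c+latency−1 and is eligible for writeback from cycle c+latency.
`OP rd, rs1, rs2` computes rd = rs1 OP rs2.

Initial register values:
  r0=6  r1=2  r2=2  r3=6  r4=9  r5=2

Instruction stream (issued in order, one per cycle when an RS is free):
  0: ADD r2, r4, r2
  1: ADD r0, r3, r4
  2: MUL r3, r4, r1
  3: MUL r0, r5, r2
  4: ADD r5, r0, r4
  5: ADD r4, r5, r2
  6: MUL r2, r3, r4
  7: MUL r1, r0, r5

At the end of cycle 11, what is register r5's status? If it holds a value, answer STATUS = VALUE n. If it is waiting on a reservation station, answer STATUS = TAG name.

STATUS = VALUE 31

  c1: issue ADD r2<-Add1  regs: r0:6,r1:2,r2:Add1,r3:6,r4:9,r5:2
  c2: issue ADD r0<-Add2  regs: r0:Add2,r1:2,r2:Add1,r3:6,r4:9,r5:2
  c3: CDB Add1=11; issue MUL r3<-Mul1  regs: r0:Add2,r1:2,r2:11,r3:Mul1,r4:9,r5:2
  c4: CDB Add2=15; issue MUL r0<-Mul2  regs: r0:Mul2,r1:2,r2:11,r3:Mul1,r4:9,r5:2
  c5: issue ADD r5<-Add1  regs: r0:Mul2,r1:2,r2:11,r3:Mul1,r4:9,r5:Add1
  c6: issue ADD r4<-Add2  regs: r0:Mul2,r1:2,r2:11,r3:Mul1,r4:Add2,r5:Add1
  c7: CDB Mul1=18; issue MUL r2<-Mul1  regs: r0:Mul2,r1:2,r2:Mul1,r3:18,r4:Add2,r5:Add1
  c8: CDB Mul2=22; issue MUL r1<-Mul2  regs: r0:22,r1:Mul2,r2:Mul1,r3:18,r4:Add2,r5:Add1
  c9: -  regs: r0:22,r1:Mul2,r2:Mul1,r3:18,r4:Add2,r5:Add1
  c10: CDB Add1=31  regs: r0:22,r1:Mul2,r2:Mul1,r3:18,r4:Add2,r5:31
  c11: -  regs: r0:22,r1:Mul2,r2:Mul1,r3:18,r4:Add2,r5:31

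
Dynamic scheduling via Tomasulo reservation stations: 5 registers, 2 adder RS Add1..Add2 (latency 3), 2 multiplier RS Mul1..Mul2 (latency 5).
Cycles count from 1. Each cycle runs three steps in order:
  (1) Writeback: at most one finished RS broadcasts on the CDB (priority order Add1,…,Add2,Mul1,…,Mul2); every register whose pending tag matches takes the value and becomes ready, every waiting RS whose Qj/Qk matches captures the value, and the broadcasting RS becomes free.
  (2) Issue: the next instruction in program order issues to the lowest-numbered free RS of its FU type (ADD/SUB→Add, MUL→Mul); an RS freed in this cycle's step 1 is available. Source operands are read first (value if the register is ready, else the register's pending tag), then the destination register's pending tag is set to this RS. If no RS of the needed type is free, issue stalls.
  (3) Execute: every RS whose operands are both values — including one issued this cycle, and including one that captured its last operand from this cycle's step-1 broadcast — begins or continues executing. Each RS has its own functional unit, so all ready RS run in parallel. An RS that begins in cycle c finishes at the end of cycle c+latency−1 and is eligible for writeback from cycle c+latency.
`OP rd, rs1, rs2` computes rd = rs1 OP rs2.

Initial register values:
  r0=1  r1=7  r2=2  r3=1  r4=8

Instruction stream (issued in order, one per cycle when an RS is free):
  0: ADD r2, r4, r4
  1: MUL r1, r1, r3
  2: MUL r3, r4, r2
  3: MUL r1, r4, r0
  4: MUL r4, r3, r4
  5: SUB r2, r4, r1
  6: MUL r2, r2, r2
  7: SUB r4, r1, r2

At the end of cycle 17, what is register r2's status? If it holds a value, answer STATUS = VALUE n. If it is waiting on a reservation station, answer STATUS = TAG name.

cycle 1: issue ADD r2<-Add1 // r0:1,r1:7,r2:Add1,r3:1,r4:8
cycle 2: issue MUL r1<-Mul1 // r0:1,r1:Mul1,r2:Add1,r3:1,r4:8
cycle 3: issue MUL r3<-Mul2 // r0:1,r1:Mul1,r2:Add1,r3:Mul2,r4:8
cycle 4: CDB Add1=16; stall // r0:1,r1:Mul1,r2:16,r3:Mul2,r4:8
cycle 5: stall // r0:1,r1:Mul1,r2:16,r3:Mul2,r4:8
cycle 6: stall // r0:1,r1:Mul1,r2:16,r3:Mul2,r4:8
cycle 7: CDB Mul1=7; issue MUL r1<-Mul1 // r0:1,r1:Mul1,r2:16,r3:Mul2,r4:8
cycle 8: stall // r0:1,r1:Mul1,r2:16,r3:Mul2,r4:8
cycle 9: CDB Mul2=128; issue MUL r4<-Mul2 // r0:1,r1:Mul1,r2:16,r3:128,r4:Mul2
cycle 10: issue SUB r2<-Add1 // r0:1,r1:Mul1,r2:Add1,r3:128,r4:Mul2
cycle 11: stall // r0:1,r1:Mul1,r2:Add1,r3:128,r4:Mul2
cycle 12: CDB Mul1=8; issue MUL r2<-Mul1 // r0:1,r1:8,r2:Mul1,r3:128,r4:Mul2
cycle 13: issue SUB r4<-Add2 // r0:1,r1:8,r2:Mul1,r3:128,r4:Add2
cycle 14: CDB Mul2=1024 // r0:1,r1:8,r2:Mul1,r3:128,r4:Add2
cycle 15: - // r0:1,r1:8,r2:Mul1,r3:128,r4:Add2
cycle 16: - // r0:1,r1:8,r2:Mul1,r3:128,r4:Add2
cycle 17: CDB Add1=1016 // r0:1,r1:8,r2:Mul1,r3:128,r4:Add2

STATUS = TAG Mul1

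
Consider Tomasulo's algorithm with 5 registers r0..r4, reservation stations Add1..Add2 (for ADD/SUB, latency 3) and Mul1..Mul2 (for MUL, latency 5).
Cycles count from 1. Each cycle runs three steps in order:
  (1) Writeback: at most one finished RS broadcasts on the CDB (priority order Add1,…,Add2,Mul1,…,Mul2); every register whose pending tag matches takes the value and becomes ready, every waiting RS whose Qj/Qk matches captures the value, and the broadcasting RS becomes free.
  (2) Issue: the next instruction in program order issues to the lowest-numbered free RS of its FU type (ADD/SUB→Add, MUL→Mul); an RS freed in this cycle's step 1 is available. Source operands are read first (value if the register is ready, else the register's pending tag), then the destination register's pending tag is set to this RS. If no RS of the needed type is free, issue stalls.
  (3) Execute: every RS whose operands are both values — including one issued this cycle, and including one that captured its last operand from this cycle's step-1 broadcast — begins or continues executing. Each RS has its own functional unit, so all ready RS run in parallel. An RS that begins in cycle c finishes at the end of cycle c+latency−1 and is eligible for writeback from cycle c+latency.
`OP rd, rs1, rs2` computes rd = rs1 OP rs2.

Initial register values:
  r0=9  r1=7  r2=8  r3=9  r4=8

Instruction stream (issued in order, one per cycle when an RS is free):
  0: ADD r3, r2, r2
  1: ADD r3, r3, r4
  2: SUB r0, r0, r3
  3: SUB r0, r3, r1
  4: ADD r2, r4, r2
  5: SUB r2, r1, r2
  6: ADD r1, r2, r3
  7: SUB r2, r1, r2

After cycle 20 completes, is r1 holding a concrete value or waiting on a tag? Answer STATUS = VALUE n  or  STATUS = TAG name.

c1: issue ADD r3<-Add1 | r0:9,r1:7,r2:8,r3:Add1,r4:8
c2: issue ADD r3<-Add2 | r0:9,r1:7,r2:8,r3:Add2,r4:8
c3: stall | r0:9,r1:7,r2:8,r3:Add2,r4:8
c4: CDB Add1=16; issue SUB r0<-Add1 | r0:Add1,r1:7,r2:8,r3:Add2,r4:8
c5: stall | r0:Add1,r1:7,r2:8,r3:Add2,r4:8
c6: stall | r0:Add1,r1:7,r2:8,r3:Add2,r4:8
c7: CDB Add2=24; issue SUB r0<-Add2 | r0:Add2,r1:7,r2:8,r3:24,r4:8
c8: stall | r0:Add2,r1:7,r2:8,r3:24,r4:8
c9: stall | r0:Add2,r1:7,r2:8,r3:24,r4:8
c10: CDB Add1=-15; issue ADD r2<-Add1 | r0:Add2,r1:7,r2:Add1,r3:24,r4:8
c11: CDB Add2=17; issue SUB r2<-Add2 | r0:17,r1:7,r2:Add2,r3:24,r4:8
c12: stall | r0:17,r1:7,r2:Add2,r3:24,r4:8
c13: CDB Add1=16; issue ADD r1<-Add1 | r0:17,r1:Add1,r2:Add2,r3:24,r4:8
c14: stall | r0:17,r1:Add1,r2:Add2,r3:24,r4:8
c15: stall | r0:17,r1:Add1,r2:Add2,r3:24,r4:8
c16: CDB Add2=-9; issue SUB r2<-Add2 | r0:17,r1:Add1,r2:Add2,r3:24,r4:8
c17: - | r0:17,r1:Add1,r2:Add2,r3:24,r4:8
c18: - | r0:17,r1:Add1,r2:Add2,r3:24,r4:8
c19: CDB Add1=15 | r0:17,r1:15,r2:Add2,r3:24,r4:8
c20: - | r0:17,r1:15,r2:Add2,r3:24,r4:8

STATUS = VALUE 15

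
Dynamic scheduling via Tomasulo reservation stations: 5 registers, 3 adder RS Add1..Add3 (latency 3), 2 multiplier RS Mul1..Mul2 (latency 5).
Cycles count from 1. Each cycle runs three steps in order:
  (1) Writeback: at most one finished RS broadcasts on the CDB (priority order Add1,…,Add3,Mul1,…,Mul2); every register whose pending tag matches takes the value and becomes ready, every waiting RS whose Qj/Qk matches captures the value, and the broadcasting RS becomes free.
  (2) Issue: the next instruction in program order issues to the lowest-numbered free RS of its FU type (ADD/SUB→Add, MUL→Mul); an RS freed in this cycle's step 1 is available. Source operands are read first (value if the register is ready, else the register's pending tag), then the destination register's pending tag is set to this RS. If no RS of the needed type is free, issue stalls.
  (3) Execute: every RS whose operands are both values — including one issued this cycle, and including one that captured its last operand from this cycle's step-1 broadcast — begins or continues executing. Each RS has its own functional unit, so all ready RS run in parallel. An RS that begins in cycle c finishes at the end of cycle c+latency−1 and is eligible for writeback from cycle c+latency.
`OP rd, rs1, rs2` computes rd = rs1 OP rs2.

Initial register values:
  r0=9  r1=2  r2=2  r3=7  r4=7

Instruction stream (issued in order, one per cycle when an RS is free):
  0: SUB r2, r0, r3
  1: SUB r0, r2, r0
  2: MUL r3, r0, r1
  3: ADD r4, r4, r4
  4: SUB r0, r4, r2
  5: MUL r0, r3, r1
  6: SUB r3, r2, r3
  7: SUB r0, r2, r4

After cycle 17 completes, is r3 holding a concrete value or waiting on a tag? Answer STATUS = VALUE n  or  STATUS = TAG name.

STATUS = VALUE 16

c1: issue SUB r2<-Add1 | r0:9,r1:2,r2:Add1,r3:7,r4:7
c2: issue SUB r0<-Add2 | r0:Add2,r1:2,r2:Add1,r3:7,r4:7
c3: issue MUL r3<-Mul1 | r0:Add2,r1:2,r2:Add1,r3:Mul1,r4:7
c4: CDB Add1=2; issue ADD r4<-Add1 | r0:Add2,r1:2,r2:2,r3:Mul1,r4:Add1
c5: issue SUB r0<-Add3 | r0:Add3,r1:2,r2:2,r3:Mul1,r4:Add1
c6: issue MUL r0<-Mul2 | r0:Mul2,r1:2,r2:2,r3:Mul1,r4:Add1
c7: CDB Add1=14; issue SUB r3<-Add1 | r0:Mul2,r1:2,r2:2,r3:Add1,r4:14
c8: CDB Add2=-7; issue SUB r0<-Add2 | r0:Add2,r1:2,r2:2,r3:Add1,r4:14
c9: - | r0:Add2,r1:2,r2:2,r3:Add1,r4:14
c10: CDB Add3=12 | r0:Add2,r1:2,r2:2,r3:Add1,r4:14
c11: CDB Add2=-12 | r0:-12,r1:2,r2:2,r3:Add1,r4:14
c12: - | r0:-12,r1:2,r2:2,r3:Add1,r4:14
c13: CDB Mul1=-14 | r0:-12,r1:2,r2:2,r3:Add1,r4:14
c14: - | r0:-12,r1:2,r2:2,r3:Add1,r4:14
c15: - | r0:-12,r1:2,r2:2,r3:Add1,r4:14
c16: CDB Add1=16 | r0:-12,r1:2,r2:2,r3:16,r4:14
c17: - | r0:-12,r1:2,r2:2,r3:16,r4:14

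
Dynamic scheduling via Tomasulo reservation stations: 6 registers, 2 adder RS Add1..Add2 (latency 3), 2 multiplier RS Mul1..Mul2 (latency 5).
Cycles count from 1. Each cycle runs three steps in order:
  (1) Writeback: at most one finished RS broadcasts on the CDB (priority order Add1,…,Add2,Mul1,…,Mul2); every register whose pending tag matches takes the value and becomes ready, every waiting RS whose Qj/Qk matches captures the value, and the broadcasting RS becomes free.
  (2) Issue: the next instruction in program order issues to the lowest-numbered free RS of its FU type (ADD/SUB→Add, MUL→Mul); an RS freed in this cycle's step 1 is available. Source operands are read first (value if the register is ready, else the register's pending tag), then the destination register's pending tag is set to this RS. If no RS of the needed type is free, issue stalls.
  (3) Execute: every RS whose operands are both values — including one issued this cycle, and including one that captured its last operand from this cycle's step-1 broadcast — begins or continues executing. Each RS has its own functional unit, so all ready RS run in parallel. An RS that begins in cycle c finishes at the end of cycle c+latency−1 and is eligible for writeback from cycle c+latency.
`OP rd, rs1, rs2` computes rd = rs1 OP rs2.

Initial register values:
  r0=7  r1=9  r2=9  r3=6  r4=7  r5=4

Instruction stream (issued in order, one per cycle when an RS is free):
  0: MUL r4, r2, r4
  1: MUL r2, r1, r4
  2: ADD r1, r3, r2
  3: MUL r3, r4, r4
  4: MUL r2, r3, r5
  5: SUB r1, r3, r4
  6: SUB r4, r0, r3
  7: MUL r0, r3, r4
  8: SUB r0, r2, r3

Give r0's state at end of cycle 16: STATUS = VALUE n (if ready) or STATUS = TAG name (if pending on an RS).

STATUS = TAG Mul2

c1: issue MUL r4<-Mul1 | r0:7,r1:9,r2:9,r3:6,r4:Mul1,r5:4
c2: issue MUL r2<-Mul2 | r0:7,r1:9,r2:Mul2,r3:6,r4:Mul1,r5:4
c3: issue ADD r1<-Add1 | r0:7,r1:Add1,r2:Mul2,r3:6,r4:Mul1,r5:4
c4: stall | r0:7,r1:Add1,r2:Mul2,r3:6,r4:Mul1,r5:4
c5: stall | r0:7,r1:Add1,r2:Mul2,r3:6,r4:Mul1,r5:4
c6: CDB Mul1=63; issue MUL r3<-Mul1 | r0:7,r1:Add1,r2:Mul2,r3:Mul1,r4:63,r5:4
c7: stall | r0:7,r1:Add1,r2:Mul2,r3:Mul1,r4:63,r5:4
c8: stall | r0:7,r1:Add1,r2:Mul2,r3:Mul1,r4:63,r5:4
c9: stall | r0:7,r1:Add1,r2:Mul2,r3:Mul1,r4:63,r5:4
c10: stall | r0:7,r1:Add1,r2:Mul2,r3:Mul1,r4:63,r5:4
c11: CDB Mul1=3969; issue MUL r2<-Mul1 | r0:7,r1:Add1,r2:Mul1,r3:3969,r4:63,r5:4
c12: CDB Mul2=567; issue SUB r1<-Add2 | r0:7,r1:Add2,r2:Mul1,r3:3969,r4:63,r5:4
c13: stall | r0:7,r1:Add2,r2:Mul1,r3:3969,r4:63,r5:4
c14: stall | r0:7,r1:Add2,r2:Mul1,r3:3969,r4:63,r5:4
c15: CDB Add1=573; issue SUB r4<-Add1 | r0:7,r1:Add2,r2:Mul1,r3:3969,r4:Add1,r5:4
c16: CDB Add2=3906; issue MUL r0<-Mul2 | r0:Mul2,r1:3906,r2:Mul1,r3:3969,r4:Add1,r5:4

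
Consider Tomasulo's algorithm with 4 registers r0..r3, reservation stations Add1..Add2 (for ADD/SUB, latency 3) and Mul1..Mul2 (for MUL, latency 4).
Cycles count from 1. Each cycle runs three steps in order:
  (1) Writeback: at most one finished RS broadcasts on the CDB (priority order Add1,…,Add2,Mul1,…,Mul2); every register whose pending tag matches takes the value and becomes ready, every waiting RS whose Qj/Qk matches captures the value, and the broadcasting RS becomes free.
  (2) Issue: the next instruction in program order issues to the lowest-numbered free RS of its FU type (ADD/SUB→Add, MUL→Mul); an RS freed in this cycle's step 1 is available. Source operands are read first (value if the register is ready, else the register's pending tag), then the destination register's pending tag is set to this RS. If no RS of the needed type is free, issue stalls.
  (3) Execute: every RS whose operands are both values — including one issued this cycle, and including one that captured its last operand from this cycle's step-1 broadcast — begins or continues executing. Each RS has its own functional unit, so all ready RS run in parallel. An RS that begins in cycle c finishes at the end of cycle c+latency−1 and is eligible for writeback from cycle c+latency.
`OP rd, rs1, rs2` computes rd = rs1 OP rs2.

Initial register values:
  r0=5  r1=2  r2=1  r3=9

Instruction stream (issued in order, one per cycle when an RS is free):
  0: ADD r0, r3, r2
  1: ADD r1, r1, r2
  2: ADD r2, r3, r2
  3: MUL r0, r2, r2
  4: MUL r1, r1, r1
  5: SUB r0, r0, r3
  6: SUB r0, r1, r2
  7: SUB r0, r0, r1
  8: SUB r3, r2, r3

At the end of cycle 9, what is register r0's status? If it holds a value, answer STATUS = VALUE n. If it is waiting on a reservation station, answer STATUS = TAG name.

STATUS = TAG Add2

c1: issue ADD r0<-Add1 | r0:Add1,r1:2,r2:1,r3:9
c2: issue ADD r1<-Add2 | r0:Add1,r1:Add2,r2:1,r3:9
c3: stall | r0:Add1,r1:Add2,r2:1,r3:9
c4: CDB Add1=10; issue ADD r2<-Add1 | r0:10,r1:Add2,r2:Add1,r3:9
c5: CDB Add2=3; issue MUL r0<-Mul1 | r0:Mul1,r1:3,r2:Add1,r3:9
c6: issue MUL r1<-Mul2 | r0:Mul1,r1:Mul2,r2:Add1,r3:9
c7: CDB Add1=10; issue SUB r0<-Add1 | r0:Add1,r1:Mul2,r2:10,r3:9
c8: issue SUB r0<-Add2 | r0:Add2,r1:Mul2,r2:10,r3:9
c9: stall | r0:Add2,r1:Mul2,r2:10,r3:9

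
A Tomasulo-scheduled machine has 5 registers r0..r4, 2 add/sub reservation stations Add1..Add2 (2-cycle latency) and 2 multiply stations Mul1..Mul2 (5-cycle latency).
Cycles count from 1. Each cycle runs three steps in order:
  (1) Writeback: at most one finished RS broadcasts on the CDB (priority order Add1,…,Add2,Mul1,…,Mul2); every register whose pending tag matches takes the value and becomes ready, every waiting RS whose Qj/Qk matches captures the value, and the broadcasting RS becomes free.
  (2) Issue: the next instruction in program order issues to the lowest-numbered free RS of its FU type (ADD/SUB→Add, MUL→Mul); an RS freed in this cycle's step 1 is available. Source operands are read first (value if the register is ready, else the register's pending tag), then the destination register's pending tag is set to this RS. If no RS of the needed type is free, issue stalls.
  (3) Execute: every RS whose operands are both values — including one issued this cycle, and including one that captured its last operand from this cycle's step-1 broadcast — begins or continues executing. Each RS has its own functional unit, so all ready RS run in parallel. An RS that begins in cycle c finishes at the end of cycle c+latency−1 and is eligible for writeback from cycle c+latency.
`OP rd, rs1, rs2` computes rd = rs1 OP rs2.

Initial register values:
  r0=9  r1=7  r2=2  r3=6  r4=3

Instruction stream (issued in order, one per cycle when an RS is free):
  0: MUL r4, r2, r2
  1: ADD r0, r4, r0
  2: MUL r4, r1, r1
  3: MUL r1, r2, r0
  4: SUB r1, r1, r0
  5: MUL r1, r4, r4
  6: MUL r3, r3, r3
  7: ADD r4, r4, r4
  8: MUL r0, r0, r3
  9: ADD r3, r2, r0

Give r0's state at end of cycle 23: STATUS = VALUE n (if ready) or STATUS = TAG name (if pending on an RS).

cycle 1: issue MUL r4<-Mul1 // r0:9,r1:7,r2:2,r3:6,r4:Mul1
cycle 2: issue ADD r0<-Add1 // r0:Add1,r1:7,r2:2,r3:6,r4:Mul1
cycle 3: issue MUL r4<-Mul2 // r0:Add1,r1:7,r2:2,r3:6,r4:Mul2
cycle 4: stall // r0:Add1,r1:7,r2:2,r3:6,r4:Mul2
cycle 5: stall // r0:Add1,r1:7,r2:2,r3:6,r4:Mul2
cycle 6: CDB Mul1=4; issue MUL r1<-Mul1 // r0:Add1,r1:Mul1,r2:2,r3:6,r4:Mul2
cycle 7: issue SUB r1<-Add2 // r0:Add1,r1:Add2,r2:2,r3:6,r4:Mul2
cycle 8: CDB Add1=13; stall // r0:13,r1:Add2,r2:2,r3:6,r4:Mul2
cycle 9: CDB Mul2=49; issue MUL r1<-Mul2 // r0:13,r1:Mul2,r2:2,r3:6,r4:49
cycle 10: stall // r0:13,r1:Mul2,r2:2,r3:6,r4:49
cycle 11: stall // r0:13,r1:Mul2,r2:2,r3:6,r4:49
cycle 12: stall // r0:13,r1:Mul2,r2:2,r3:6,r4:49
cycle 13: CDB Mul1=26; issue MUL r3<-Mul1 // r0:13,r1:Mul2,r2:2,r3:Mul1,r4:49
cycle 14: CDB Mul2=2401; issue ADD r4<-Add1 // r0:13,r1:2401,r2:2,r3:Mul1,r4:Add1
cycle 15: CDB Add2=13; issue MUL r0<-Mul2 // r0:Mul2,r1:2401,r2:2,r3:Mul1,r4:Add1
cycle 16: CDB Add1=98; issue ADD r3<-Add1 // r0:Mul2,r1:2401,r2:2,r3:Add1,r4:98
cycle 17: - // r0:Mul2,r1:2401,r2:2,r3:Add1,r4:98
cycle 18: CDB Mul1=36 // r0:Mul2,r1:2401,r2:2,r3:Add1,r4:98
cycle 19: - // r0:Mul2,r1:2401,r2:2,r3:Add1,r4:98
cycle 20: - // r0:Mul2,r1:2401,r2:2,r3:Add1,r4:98
cycle 21: - // r0:Mul2,r1:2401,r2:2,r3:Add1,r4:98
cycle 22: - // r0:Mul2,r1:2401,r2:2,r3:Add1,r4:98
cycle 23: CDB Mul2=468 // r0:468,r1:2401,r2:2,r3:Add1,r4:98

STATUS = VALUE 468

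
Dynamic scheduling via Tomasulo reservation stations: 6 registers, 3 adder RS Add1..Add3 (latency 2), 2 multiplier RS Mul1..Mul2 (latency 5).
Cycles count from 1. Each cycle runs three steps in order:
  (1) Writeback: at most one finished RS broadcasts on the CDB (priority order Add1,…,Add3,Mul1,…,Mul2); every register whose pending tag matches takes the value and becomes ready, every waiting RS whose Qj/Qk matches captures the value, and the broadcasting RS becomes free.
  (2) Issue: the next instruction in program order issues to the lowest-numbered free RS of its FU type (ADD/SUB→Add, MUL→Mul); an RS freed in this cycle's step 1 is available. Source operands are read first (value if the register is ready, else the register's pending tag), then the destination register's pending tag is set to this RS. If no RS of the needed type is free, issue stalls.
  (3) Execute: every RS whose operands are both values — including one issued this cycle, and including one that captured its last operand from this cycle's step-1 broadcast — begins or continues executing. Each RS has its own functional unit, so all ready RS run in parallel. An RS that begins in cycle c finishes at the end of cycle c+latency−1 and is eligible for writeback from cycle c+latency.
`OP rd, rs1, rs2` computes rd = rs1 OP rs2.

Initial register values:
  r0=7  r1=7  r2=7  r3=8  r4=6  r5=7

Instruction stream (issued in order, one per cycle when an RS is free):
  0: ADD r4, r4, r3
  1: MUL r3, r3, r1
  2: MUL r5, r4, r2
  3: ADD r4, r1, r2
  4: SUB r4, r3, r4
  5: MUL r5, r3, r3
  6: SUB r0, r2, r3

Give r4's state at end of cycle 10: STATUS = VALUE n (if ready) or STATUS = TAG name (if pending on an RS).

cycle 1: issue ADD r4<-Add1 // r0:7,r1:7,r2:7,r3:8,r4:Add1,r5:7
cycle 2: issue MUL r3<-Mul1 // r0:7,r1:7,r2:7,r3:Mul1,r4:Add1,r5:7
cycle 3: CDB Add1=14; issue MUL r5<-Mul2 // r0:7,r1:7,r2:7,r3:Mul1,r4:14,r5:Mul2
cycle 4: issue ADD r4<-Add1 // r0:7,r1:7,r2:7,r3:Mul1,r4:Add1,r5:Mul2
cycle 5: issue SUB r4<-Add2 // r0:7,r1:7,r2:7,r3:Mul1,r4:Add2,r5:Mul2
cycle 6: CDB Add1=14; stall // r0:7,r1:7,r2:7,r3:Mul1,r4:Add2,r5:Mul2
cycle 7: CDB Mul1=56; issue MUL r5<-Mul1 // r0:7,r1:7,r2:7,r3:56,r4:Add2,r5:Mul1
cycle 8: CDB Mul2=98; issue SUB r0<-Add1 // r0:Add1,r1:7,r2:7,r3:56,r4:Add2,r5:Mul1
cycle 9: CDB Add2=42 // r0:Add1,r1:7,r2:7,r3:56,r4:42,r5:Mul1
cycle 10: CDB Add1=-49 // r0:-49,r1:7,r2:7,r3:56,r4:42,r5:Mul1

STATUS = VALUE 42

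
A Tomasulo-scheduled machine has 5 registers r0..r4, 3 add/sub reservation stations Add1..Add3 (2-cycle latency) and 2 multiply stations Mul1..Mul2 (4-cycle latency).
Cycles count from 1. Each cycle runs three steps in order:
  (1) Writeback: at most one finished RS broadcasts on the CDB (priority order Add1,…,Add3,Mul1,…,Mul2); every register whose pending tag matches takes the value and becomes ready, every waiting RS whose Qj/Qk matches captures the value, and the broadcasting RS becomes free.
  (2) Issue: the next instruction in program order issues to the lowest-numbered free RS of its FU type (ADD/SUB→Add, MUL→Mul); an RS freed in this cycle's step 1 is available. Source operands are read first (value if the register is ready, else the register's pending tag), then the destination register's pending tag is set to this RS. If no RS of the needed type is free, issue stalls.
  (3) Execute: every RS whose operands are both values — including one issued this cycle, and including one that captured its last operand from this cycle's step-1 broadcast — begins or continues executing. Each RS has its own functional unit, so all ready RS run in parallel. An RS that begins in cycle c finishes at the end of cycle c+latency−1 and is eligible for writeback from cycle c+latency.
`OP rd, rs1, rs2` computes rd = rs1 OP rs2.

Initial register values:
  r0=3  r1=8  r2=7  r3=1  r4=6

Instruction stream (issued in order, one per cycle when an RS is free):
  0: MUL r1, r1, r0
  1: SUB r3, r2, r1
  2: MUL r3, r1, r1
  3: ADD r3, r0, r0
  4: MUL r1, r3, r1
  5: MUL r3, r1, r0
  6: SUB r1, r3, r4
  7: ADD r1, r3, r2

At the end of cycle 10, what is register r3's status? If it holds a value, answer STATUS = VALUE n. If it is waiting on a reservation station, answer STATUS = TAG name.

STATUS = TAG Mul2

cycle 1: issue MUL r1<-Mul1 // r0:3,r1:Mul1,r2:7,r3:1,r4:6
cycle 2: issue SUB r3<-Add1 // r0:3,r1:Mul1,r2:7,r3:Add1,r4:6
cycle 3: issue MUL r3<-Mul2 // r0:3,r1:Mul1,r2:7,r3:Mul2,r4:6
cycle 4: issue ADD r3<-Add2 // r0:3,r1:Mul1,r2:7,r3:Add2,r4:6
cycle 5: CDB Mul1=24; issue MUL r1<-Mul1 // r0:3,r1:Mul1,r2:7,r3:Add2,r4:6
cycle 6: CDB Add2=6; stall // r0:3,r1:Mul1,r2:7,r3:6,r4:6
cycle 7: CDB Add1=-17; stall // r0:3,r1:Mul1,r2:7,r3:6,r4:6
cycle 8: stall // r0:3,r1:Mul1,r2:7,r3:6,r4:6
cycle 9: CDB Mul2=576; issue MUL r3<-Mul2 // r0:3,r1:Mul1,r2:7,r3:Mul2,r4:6
cycle 10: CDB Mul1=144; issue SUB r1<-Add1 // r0:3,r1:Add1,r2:7,r3:Mul2,r4:6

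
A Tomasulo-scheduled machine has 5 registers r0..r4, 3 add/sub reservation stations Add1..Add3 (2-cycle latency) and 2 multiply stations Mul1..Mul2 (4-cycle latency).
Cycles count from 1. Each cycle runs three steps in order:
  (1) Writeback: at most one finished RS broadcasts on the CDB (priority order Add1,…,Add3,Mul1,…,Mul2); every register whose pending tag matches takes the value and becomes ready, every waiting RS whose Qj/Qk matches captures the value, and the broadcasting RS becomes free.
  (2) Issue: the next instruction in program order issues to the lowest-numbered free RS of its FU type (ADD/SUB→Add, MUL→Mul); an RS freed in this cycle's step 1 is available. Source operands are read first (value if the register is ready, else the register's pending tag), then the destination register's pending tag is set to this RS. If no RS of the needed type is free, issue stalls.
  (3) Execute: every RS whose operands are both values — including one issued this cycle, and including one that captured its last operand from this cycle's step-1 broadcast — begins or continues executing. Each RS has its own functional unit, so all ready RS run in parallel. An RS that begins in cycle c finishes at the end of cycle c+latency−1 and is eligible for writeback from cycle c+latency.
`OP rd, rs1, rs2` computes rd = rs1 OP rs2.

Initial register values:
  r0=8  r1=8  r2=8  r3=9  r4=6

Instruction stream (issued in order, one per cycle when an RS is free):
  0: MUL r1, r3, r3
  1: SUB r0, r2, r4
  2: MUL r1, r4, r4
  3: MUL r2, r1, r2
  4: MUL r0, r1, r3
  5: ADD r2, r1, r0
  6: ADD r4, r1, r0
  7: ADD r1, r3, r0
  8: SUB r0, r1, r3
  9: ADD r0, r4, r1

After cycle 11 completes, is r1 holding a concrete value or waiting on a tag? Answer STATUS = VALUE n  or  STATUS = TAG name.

STATUS = TAG Add3

  c1: issue MUL r1<-Mul1  regs: r0:8,r1:Mul1,r2:8,r3:9,r4:6
  c2: issue SUB r0<-Add1  regs: r0:Add1,r1:Mul1,r2:8,r3:9,r4:6
  c3: issue MUL r1<-Mul2  regs: r0:Add1,r1:Mul2,r2:8,r3:9,r4:6
  c4: CDB Add1=2; stall  regs: r0:2,r1:Mul2,r2:8,r3:9,r4:6
  c5: CDB Mul1=81; issue MUL r2<-Mul1  regs: r0:2,r1:Mul2,r2:Mul1,r3:9,r4:6
  c6: stall  regs: r0:2,r1:Mul2,r2:Mul1,r3:9,r4:6
  c7: CDB Mul2=36; issue MUL r0<-Mul2  regs: r0:Mul2,r1:36,r2:Mul1,r3:9,r4:6
  c8: issue ADD r2<-Add1  regs: r0:Mul2,r1:36,r2:Add1,r3:9,r4:6
  c9: issue ADD r4<-Add2  regs: r0:Mul2,r1:36,r2:Add1,r3:9,r4:Add2
  c10: issue ADD r1<-Add3  regs: r0:Mul2,r1:Add3,r2:Add1,r3:9,r4:Add2
  c11: CDB Mul1=288; stall  regs: r0:Mul2,r1:Add3,r2:Add1,r3:9,r4:Add2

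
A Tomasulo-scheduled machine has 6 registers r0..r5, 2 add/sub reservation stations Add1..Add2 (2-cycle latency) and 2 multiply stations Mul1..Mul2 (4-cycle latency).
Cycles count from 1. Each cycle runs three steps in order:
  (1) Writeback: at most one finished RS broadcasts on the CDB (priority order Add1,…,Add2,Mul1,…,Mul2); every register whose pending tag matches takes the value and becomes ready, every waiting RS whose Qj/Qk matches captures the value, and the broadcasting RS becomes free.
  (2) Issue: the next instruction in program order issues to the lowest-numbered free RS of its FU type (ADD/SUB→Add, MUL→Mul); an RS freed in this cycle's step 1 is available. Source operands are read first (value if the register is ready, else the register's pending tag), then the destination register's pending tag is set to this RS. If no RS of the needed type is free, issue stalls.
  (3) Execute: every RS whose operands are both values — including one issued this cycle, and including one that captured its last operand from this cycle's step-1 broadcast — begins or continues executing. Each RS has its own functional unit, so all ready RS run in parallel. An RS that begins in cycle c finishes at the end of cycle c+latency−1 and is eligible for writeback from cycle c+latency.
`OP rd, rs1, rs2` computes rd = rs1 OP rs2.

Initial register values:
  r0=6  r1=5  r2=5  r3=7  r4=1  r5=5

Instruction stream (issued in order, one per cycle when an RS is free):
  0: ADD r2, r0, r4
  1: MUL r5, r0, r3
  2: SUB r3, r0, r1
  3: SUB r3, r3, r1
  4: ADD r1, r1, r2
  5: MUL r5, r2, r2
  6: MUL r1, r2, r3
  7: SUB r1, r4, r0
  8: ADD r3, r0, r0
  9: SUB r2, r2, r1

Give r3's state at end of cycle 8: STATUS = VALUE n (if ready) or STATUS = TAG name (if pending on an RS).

STATUS = VALUE -4

cycle 1: issue ADD r2<-Add1 // r0:6,r1:5,r2:Add1,r3:7,r4:1,r5:5
cycle 2: issue MUL r5<-Mul1 // r0:6,r1:5,r2:Add1,r3:7,r4:1,r5:Mul1
cycle 3: CDB Add1=7; issue SUB r3<-Add1 // r0:6,r1:5,r2:7,r3:Add1,r4:1,r5:Mul1
cycle 4: issue SUB r3<-Add2 // r0:6,r1:5,r2:7,r3:Add2,r4:1,r5:Mul1
cycle 5: CDB Add1=1; issue ADD r1<-Add1 // r0:6,r1:Add1,r2:7,r3:Add2,r4:1,r5:Mul1
cycle 6: CDB Mul1=42; issue MUL r5<-Mul1 // r0:6,r1:Add1,r2:7,r3:Add2,r4:1,r5:Mul1
cycle 7: CDB Add1=12; issue MUL r1<-Mul2 // r0:6,r1:Mul2,r2:7,r3:Add2,r4:1,r5:Mul1
cycle 8: CDB Add2=-4; issue SUB r1<-Add1 // r0:6,r1:Add1,r2:7,r3:-4,r4:1,r5:Mul1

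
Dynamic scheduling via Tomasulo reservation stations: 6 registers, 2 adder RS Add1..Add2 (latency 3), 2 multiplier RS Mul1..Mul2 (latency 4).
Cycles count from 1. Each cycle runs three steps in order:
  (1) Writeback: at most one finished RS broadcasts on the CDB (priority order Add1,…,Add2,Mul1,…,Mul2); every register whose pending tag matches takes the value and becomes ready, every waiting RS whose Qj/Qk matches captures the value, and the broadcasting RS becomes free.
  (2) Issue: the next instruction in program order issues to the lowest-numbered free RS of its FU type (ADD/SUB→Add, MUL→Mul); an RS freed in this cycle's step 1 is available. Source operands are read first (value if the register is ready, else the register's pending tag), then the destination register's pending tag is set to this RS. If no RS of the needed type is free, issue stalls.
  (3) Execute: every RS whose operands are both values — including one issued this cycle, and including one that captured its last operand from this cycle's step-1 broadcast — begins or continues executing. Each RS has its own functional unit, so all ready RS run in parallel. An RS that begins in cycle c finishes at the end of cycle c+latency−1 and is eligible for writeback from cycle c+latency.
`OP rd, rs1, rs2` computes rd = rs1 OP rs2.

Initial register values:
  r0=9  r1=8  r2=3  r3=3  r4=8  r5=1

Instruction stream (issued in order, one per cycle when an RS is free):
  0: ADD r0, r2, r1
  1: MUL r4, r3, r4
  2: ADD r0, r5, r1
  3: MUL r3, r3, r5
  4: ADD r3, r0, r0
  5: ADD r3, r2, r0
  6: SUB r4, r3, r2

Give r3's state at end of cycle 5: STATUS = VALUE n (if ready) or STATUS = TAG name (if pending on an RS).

STATUS = TAG Add1

cycle 1: issue ADD r0<-Add1 // r0:Add1,r1:8,r2:3,r3:3,r4:8,r5:1
cycle 2: issue MUL r4<-Mul1 // r0:Add1,r1:8,r2:3,r3:3,r4:Mul1,r5:1
cycle 3: issue ADD r0<-Add2 // r0:Add2,r1:8,r2:3,r3:3,r4:Mul1,r5:1
cycle 4: CDB Add1=11; issue MUL r3<-Mul2 // r0:Add2,r1:8,r2:3,r3:Mul2,r4:Mul1,r5:1
cycle 5: issue ADD r3<-Add1 // r0:Add2,r1:8,r2:3,r3:Add1,r4:Mul1,r5:1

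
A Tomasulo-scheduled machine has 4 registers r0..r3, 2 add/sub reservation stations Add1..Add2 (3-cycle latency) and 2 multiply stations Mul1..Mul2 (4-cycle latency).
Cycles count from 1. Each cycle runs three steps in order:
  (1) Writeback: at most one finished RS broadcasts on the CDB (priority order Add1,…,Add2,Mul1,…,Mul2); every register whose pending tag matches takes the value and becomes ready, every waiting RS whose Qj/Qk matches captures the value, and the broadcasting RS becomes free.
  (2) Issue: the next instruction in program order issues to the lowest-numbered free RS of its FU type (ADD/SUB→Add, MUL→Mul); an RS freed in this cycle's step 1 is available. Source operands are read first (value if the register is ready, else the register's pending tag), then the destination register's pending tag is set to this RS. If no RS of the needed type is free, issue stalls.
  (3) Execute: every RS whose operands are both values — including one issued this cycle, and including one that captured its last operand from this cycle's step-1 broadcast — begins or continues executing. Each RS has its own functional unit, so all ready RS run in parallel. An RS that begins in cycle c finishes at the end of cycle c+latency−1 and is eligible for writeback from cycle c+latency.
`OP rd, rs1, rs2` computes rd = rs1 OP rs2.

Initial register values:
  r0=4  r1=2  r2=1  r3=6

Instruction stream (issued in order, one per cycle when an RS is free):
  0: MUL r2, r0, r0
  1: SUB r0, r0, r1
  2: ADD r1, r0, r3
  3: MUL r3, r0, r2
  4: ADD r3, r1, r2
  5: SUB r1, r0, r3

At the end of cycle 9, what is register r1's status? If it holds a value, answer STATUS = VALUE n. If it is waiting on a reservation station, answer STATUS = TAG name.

  c1: issue MUL r2<-Mul1  regs: r0:4,r1:2,r2:Mul1,r3:6
  c2: issue SUB r0<-Add1  regs: r0:Add1,r1:2,r2:Mul1,r3:6
  c3: issue ADD r1<-Add2  regs: r0:Add1,r1:Add2,r2:Mul1,r3:6
  c4: issue MUL r3<-Mul2  regs: r0:Add1,r1:Add2,r2:Mul1,r3:Mul2
  c5: CDB Add1=2; issue ADD r3<-Add1  regs: r0:2,r1:Add2,r2:Mul1,r3:Add1
  c6: CDB Mul1=16; stall  regs: r0:2,r1:Add2,r2:16,r3:Add1
  c7: stall  regs: r0:2,r1:Add2,r2:16,r3:Add1
  c8: CDB Add2=8; issue SUB r1<-Add2  regs: r0:2,r1:Add2,r2:16,r3:Add1
  c9: -  regs: r0:2,r1:Add2,r2:16,r3:Add1

STATUS = TAG Add2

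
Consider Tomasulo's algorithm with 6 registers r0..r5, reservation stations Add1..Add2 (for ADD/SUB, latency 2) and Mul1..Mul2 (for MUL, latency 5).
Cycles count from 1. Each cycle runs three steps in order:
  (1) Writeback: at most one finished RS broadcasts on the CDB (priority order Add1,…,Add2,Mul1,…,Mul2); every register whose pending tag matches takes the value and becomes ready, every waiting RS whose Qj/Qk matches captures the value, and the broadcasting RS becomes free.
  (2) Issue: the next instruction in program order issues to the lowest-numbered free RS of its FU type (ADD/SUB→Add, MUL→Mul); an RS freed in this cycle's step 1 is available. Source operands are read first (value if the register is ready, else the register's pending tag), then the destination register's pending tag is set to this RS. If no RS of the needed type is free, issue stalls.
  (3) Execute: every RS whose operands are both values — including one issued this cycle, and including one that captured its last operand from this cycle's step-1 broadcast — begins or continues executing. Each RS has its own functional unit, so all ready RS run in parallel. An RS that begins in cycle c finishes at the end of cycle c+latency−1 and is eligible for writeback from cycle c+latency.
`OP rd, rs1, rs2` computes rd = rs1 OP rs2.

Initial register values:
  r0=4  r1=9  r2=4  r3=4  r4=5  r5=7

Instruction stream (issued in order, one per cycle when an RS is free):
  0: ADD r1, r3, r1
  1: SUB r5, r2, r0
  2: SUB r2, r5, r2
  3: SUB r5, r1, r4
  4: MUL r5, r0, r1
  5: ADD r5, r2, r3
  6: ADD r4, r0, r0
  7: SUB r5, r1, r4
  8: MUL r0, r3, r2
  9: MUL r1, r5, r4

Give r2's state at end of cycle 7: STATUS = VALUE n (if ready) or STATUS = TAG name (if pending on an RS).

cycle 1: issue ADD r1<-Add1 // r0:4,r1:Add1,r2:4,r3:4,r4:5,r5:7
cycle 2: issue SUB r5<-Add2 // r0:4,r1:Add1,r2:4,r3:4,r4:5,r5:Add2
cycle 3: CDB Add1=13; issue SUB r2<-Add1 // r0:4,r1:13,r2:Add1,r3:4,r4:5,r5:Add2
cycle 4: CDB Add2=0; issue SUB r5<-Add2 // r0:4,r1:13,r2:Add1,r3:4,r4:5,r5:Add2
cycle 5: issue MUL r5<-Mul1 // r0:4,r1:13,r2:Add1,r3:4,r4:5,r5:Mul1
cycle 6: CDB Add1=-4; issue ADD r5<-Add1 // r0:4,r1:13,r2:-4,r3:4,r4:5,r5:Add1
cycle 7: CDB Add2=8; issue ADD r4<-Add2 // r0:4,r1:13,r2:-4,r3:4,r4:Add2,r5:Add1

STATUS = VALUE -4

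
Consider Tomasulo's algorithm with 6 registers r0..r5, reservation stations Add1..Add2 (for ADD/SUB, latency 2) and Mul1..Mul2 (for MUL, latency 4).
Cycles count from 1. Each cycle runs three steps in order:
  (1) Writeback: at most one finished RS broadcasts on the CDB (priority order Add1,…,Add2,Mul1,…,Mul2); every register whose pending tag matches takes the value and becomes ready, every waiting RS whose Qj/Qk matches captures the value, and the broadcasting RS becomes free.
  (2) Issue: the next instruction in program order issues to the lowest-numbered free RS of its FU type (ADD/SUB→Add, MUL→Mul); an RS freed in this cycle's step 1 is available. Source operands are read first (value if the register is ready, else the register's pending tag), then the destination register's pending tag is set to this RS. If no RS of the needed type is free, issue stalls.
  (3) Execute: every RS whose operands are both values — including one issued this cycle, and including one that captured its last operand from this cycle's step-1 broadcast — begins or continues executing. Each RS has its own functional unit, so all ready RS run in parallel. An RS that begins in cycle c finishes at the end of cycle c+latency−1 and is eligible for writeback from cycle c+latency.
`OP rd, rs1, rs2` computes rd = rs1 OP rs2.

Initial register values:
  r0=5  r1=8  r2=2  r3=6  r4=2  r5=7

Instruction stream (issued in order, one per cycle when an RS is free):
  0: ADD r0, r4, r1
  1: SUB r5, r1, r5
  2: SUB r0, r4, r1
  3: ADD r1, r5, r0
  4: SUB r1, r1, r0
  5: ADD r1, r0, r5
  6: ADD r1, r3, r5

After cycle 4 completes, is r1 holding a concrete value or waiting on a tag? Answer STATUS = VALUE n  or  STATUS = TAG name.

STATUS = TAG Add2

cycle 1: issue ADD r0<-Add1 // r0:Add1,r1:8,r2:2,r3:6,r4:2,r5:7
cycle 2: issue SUB r5<-Add2 // r0:Add1,r1:8,r2:2,r3:6,r4:2,r5:Add2
cycle 3: CDB Add1=10; issue SUB r0<-Add1 // r0:Add1,r1:8,r2:2,r3:6,r4:2,r5:Add2
cycle 4: CDB Add2=1; issue ADD r1<-Add2 // r0:Add1,r1:Add2,r2:2,r3:6,r4:2,r5:1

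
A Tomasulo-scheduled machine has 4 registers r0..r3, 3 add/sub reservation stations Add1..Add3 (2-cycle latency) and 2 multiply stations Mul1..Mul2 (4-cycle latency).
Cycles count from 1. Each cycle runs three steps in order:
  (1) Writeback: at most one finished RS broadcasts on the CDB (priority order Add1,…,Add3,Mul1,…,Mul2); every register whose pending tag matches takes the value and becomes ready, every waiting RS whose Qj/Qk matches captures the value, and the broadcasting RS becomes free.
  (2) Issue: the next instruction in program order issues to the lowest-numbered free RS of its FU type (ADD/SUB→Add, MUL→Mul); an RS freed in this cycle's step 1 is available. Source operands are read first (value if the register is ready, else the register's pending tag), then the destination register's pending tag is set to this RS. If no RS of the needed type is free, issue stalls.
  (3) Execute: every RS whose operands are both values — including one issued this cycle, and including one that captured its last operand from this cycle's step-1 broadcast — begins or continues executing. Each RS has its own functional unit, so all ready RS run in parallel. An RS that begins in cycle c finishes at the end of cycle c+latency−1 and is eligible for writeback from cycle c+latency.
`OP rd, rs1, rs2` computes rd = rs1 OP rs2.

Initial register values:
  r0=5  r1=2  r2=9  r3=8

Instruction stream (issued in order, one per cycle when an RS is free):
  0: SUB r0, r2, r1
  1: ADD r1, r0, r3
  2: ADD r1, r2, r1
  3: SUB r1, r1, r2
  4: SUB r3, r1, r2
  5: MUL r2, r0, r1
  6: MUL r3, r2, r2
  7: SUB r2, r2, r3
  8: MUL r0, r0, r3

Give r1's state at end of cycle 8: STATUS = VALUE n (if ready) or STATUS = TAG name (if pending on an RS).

  c1: issue SUB r0<-Add1  regs: r0:Add1,r1:2,r2:9,r3:8
  c2: issue ADD r1<-Add2  regs: r0:Add1,r1:Add2,r2:9,r3:8
  c3: CDB Add1=7; issue ADD r1<-Add1  regs: r0:7,r1:Add1,r2:9,r3:8
  c4: issue SUB r1<-Add3  regs: r0:7,r1:Add3,r2:9,r3:8
  c5: CDB Add2=15; issue SUB r3<-Add2  regs: r0:7,r1:Add3,r2:9,r3:Add2
  c6: issue MUL r2<-Mul1  regs: r0:7,r1:Add3,r2:Mul1,r3:Add2
  c7: CDB Add1=24; issue MUL r3<-Mul2  regs: r0:7,r1:Add3,r2:Mul1,r3:Mul2
  c8: issue SUB r2<-Add1  regs: r0:7,r1:Add3,r2:Add1,r3:Mul2

STATUS = TAG Add3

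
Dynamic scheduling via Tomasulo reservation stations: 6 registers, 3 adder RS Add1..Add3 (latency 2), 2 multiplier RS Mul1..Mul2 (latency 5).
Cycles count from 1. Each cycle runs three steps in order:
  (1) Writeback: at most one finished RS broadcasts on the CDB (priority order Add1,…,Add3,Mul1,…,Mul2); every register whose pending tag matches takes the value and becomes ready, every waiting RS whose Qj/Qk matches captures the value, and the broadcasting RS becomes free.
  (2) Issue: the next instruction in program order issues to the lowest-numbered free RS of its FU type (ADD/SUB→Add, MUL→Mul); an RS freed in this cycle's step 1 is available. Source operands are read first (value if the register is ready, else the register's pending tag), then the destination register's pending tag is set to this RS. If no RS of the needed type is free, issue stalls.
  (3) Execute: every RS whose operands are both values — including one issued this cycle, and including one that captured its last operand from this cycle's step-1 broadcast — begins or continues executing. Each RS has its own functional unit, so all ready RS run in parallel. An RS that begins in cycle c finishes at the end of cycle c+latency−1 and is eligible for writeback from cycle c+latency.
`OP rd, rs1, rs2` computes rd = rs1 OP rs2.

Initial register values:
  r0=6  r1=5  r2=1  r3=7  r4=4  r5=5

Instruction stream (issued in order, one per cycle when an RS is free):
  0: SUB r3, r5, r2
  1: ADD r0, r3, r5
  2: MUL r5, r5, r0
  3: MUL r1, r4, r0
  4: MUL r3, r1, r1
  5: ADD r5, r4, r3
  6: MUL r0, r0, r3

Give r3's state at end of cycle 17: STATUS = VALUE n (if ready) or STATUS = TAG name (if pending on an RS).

c1: issue SUB r3<-Add1 | r0:6,r1:5,r2:1,r3:Add1,r4:4,r5:5
c2: issue ADD r0<-Add2 | r0:Add2,r1:5,r2:1,r3:Add1,r4:4,r5:5
c3: CDB Add1=4; issue MUL r5<-Mul1 | r0:Add2,r1:5,r2:1,r3:4,r4:4,r5:Mul1
c4: issue MUL r1<-Mul2 | r0:Add2,r1:Mul2,r2:1,r3:4,r4:4,r5:Mul1
c5: CDB Add2=9; stall | r0:9,r1:Mul2,r2:1,r3:4,r4:4,r5:Mul1
c6: stall | r0:9,r1:Mul2,r2:1,r3:4,r4:4,r5:Mul1
c7: stall | r0:9,r1:Mul2,r2:1,r3:4,r4:4,r5:Mul1
c8: stall | r0:9,r1:Mul2,r2:1,r3:4,r4:4,r5:Mul1
c9: stall | r0:9,r1:Mul2,r2:1,r3:4,r4:4,r5:Mul1
c10: CDB Mul1=45; issue MUL r3<-Mul1 | r0:9,r1:Mul2,r2:1,r3:Mul1,r4:4,r5:45
c11: CDB Mul2=36; issue ADD r5<-Add1 | r0:9,r1:36,r2:1,r3:Mul1,r4:4,r5:Add1
c12: issue MUL r0<-Mul2 | r0:Mul2,r1:36,r2:1,r3:Mul1,r4:4,r5:Add1
c13: - | r0:Mul2,r1:36,r2:1,r3:Mul1,r4:4,r5:Add1
c14: - | r0:Mul2,r1:36,r2:1,r3:Mul1,r4:4,r5:Add1
c15: - | r0:Mul2,r1:36,r2:1,r3:Mul1,r4:4,r5:Add1
c16: CDB Mul1=1296 | r0:Mul2,r1:36,r2:1,r3:1296,r4:4,r5:Add1
c17: - | r0:Mul2,r1:36,r2:1,r3:1296,r4:4,r5:Add1

STATUS = VALUE 1296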